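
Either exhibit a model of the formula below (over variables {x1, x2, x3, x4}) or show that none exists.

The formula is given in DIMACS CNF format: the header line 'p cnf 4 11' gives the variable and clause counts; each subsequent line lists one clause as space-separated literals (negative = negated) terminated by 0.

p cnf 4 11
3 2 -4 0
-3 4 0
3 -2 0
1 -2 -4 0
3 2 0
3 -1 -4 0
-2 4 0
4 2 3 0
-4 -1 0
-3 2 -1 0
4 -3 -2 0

x1: False, x2: False, x3: True, x4: True

Case x3 = True:
(x4) alone gives x4 = True.
(¬x1) alone gives x1 = False.
(¬x2) alone gives x2 = False.
All clauses are satisfied.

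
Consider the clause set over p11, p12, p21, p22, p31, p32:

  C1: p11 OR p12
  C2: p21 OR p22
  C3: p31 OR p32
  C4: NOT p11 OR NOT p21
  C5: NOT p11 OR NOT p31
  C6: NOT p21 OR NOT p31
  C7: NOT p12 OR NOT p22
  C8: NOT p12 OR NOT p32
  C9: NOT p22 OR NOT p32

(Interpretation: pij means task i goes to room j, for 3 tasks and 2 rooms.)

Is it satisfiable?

Try p11 = true.
(NOT p21) alone gives p21 = false.
(p22) alone gives p22 = true.
(NOT p31) alone gives p31 = false.
(p32) alone gives p32 = true.
That conflicts with the unit clause (NOT p32).
Undo p11 and try p11 = false.
(p12) alone gives p12 = true.
(NOT p22) alone gives p22 = false.
(p21) alone gives p21 = true.
(NOT p31) alone gives p31 = false.
(p32) alone gives p32 = true.
That conflicts with the unit clause (NOT p32).
Neither p11 = true nor p11 = false works.
No assignment satisfies every clause.

No, unsatisfiable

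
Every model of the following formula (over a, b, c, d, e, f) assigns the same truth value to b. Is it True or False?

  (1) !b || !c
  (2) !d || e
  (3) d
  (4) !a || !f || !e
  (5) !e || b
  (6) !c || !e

Suppose b = false.
Unit clause (d) forces d = true.
Unit clause (e) forces e = true.
But (!e) is also a unit clause — contradiction.
So every satisfying assignment has b = True.

True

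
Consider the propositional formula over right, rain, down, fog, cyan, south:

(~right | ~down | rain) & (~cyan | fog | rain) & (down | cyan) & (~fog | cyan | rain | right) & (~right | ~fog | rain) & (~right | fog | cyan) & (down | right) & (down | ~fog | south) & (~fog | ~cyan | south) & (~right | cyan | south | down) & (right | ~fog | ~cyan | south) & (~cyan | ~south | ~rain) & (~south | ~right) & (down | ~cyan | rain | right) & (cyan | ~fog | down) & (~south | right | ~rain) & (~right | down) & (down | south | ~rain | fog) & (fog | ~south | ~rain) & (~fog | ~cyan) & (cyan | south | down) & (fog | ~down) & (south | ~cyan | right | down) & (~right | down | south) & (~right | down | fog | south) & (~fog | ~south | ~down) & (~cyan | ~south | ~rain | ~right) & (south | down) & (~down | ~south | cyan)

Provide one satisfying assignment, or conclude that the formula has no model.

right=1; rain=1; down=1; fog=1; cyan=0; south=0

Case down = 1:
Unit clause (fog) forces fog = 1.
Unit clause (~cyan) forces cyan = 0.
Unit clause (~south) forces south = 0.
Case right = 1:
Unit clause (rain) forces rain = 1.
Every clause now holds.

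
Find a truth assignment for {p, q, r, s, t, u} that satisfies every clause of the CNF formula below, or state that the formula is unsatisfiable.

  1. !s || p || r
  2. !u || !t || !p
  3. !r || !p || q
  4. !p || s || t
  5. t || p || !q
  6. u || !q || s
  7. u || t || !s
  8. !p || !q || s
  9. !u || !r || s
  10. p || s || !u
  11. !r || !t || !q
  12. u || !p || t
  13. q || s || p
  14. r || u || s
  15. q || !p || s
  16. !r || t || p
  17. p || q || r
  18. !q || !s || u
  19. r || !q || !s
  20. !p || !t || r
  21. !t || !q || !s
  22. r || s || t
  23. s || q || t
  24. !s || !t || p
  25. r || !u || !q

Suppose s = true.
Suppose p = true.
Suppose u = true.
From the singleton clause (!t), t = false.
Suppose r = false.
From the singleton clause (!q), q = false.
Every clause now holds.

p=true; q=false; r=false; s=true; t=false; u=true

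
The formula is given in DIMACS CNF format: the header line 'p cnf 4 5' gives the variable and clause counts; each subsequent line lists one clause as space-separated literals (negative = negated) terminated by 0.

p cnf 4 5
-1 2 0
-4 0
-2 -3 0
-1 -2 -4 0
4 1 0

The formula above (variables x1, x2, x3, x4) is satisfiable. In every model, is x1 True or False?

True

Suppose x1 = False.
From the singleton clause (¬x4), x4 = False.
Now (x4) is unsatisfied and unit — conflict.
So every satisfying assignment has x1 = True.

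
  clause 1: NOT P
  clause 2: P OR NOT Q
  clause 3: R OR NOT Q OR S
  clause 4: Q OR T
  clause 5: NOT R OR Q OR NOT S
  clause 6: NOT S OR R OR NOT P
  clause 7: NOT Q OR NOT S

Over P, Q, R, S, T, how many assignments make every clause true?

3

There are 2^5 = 32 truth assignments over (P, Q, R, S, T).
Split on R. With R = true, the clauses containing R are satisfied and NOT R drops from the rest; 1 of the 2^4 = 16 assignments to the other variables satisfy what remains.
With R = false, by the same count on the reduced clause set, 2 assignments work.
Total: 1 + 2 = 3.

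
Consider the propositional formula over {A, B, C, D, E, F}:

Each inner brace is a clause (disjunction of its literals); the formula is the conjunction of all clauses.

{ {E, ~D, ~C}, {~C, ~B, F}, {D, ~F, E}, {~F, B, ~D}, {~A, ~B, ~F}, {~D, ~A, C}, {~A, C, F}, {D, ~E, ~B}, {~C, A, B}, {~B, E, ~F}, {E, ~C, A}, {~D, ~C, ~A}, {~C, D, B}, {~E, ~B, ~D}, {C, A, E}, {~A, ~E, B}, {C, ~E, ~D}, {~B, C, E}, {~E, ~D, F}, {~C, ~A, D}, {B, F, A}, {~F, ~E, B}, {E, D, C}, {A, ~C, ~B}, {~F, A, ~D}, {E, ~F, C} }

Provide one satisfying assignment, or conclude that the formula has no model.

UNSATISFIABLE

Try E = 1.
Try D = 1.
Unit clause (~B) forces B = 0.
Unit clause (~F) forces F = 0.
Now (F) is unsatisfied and unit — conflict.
Backtrack on D: now try D = 0.
Unit clause (~B) forces B = 0.
Unit clause (~C) forces C = 0.
Unit clause (~A) forces A = 0.
Unit clause (F) forces F = 1.
Now (~F) is unsatisfied and unit — conflict.
Neither D = 1 nor D = 0 works.
Backtrack on E: now try E = 0.
Try D = 0.
Unit clause (~F) forces F = 0.
Unit clause (C) forces C = 1.
Unit clause (~B) forces B = 0.
Now (B) is unsatisfied and unit — conflict.
Backtrack on D: now try D = 1.
Unit clause (~C) forces C = 0.
Unit clause (~A) forces A = 0.
Now (A) is unsatisfied and unit — conflict.
Neither D = 1 nor D = 0 works.
Neither E = 1 nor E = 0 works.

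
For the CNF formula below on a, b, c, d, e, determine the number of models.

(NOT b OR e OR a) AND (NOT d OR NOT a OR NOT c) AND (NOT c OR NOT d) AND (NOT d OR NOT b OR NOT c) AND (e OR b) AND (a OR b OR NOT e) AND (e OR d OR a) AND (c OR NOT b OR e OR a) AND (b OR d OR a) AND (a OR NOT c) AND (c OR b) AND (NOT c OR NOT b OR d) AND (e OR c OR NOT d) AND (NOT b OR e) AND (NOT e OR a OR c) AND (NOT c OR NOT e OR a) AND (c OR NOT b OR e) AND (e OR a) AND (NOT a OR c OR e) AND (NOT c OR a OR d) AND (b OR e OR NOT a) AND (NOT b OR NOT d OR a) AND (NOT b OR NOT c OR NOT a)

3

There are 2^5 = 32 truth assignments over (a, b, c, d, e).
Split on c. With c = true, the clauses containing c are satisfied and NOT c drops from the rest; 1 of the 2^4 = 16 assignments to the other variables satisfy what remains.
With c = false, by the same count on the reduced clause set, 2 assignments work.
(One model: a=T, b=F, c=T, d=F, e=T.)
Total: 1 + 2 = 3.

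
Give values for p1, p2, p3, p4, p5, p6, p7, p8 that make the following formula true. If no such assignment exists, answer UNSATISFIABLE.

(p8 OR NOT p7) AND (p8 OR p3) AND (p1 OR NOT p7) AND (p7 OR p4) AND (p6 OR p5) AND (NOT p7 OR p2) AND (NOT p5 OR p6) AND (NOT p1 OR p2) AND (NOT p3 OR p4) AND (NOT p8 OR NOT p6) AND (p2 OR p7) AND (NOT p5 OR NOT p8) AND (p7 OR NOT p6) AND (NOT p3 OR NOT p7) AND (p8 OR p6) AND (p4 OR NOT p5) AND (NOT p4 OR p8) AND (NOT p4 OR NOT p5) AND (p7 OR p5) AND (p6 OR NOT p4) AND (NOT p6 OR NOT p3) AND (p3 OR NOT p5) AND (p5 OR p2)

Try p8 = true.
The clause (NOT p6) is unit, so p6 = false.
The clause (p5) is unit, so p5 = true.
Now (NOT p5) is unsatisfied and unit — conflict.
Undo p8 and try p8 = false.
The clause (NOT p7) is unit, so p7 = false.
The clause (p3) is unit, so p3 = true.
The clause (p4) is unit, so p4 = true.
Now (NOT p4) is unsatisfied and unit — conflict.
Neither p8 = true nor p8 = false works.

UNSATISFIABLE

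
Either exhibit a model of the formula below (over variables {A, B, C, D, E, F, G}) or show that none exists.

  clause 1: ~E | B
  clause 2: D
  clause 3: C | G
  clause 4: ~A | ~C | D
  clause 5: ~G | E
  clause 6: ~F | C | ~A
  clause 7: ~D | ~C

A: 0, B: 1, C: 0, D: 1, E: 1, F: 1, G: 1

Unit clause (D) forces D = 1.
Unit clause (~C) forces C = 0.
Unit clause (G) forces G = 1.
Unit clause (E) forces E = 1.
Unit clause (B) forces B = 1.
Suppose F = 1.
Unit clause (~A) forces A = 0.
Every clause now holds.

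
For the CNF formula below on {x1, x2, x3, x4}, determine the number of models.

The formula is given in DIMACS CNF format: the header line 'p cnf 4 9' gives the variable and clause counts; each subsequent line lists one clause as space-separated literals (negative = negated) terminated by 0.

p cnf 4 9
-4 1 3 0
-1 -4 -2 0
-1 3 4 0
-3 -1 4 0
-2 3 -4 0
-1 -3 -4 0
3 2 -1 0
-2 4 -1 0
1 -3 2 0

4

There are 2^4 = 16 truth assignments over (x1, x2, x3, x4).
Check each against the 9 clauses (columns in the order x1, x2, x3, x4):
  F F F F  ✓ satisfies all
  F F F T  ✗ fails (¬x4 ∨ x1 ∨ x3)
  F F T F  ✗ fails (x1 ∨ ¬x3 ∨ x2)
  F F T T  ✗ fails (x1 ∨ ¬x3 ∨ x2)
  F T F F  ✓ satisfies all
  F T F T  ✗ fails (¬x4 ∨ x1 ∨ x3)
  F T T F  ✓ satisfies all
  F T T T  ✓ satisfies all
  T F F F  ✗ fails (¬x1 ∨ x3 ∨ x4)
  T F F T  ✗ fails (x3 ∨ x2 ∨ ¬x1)
  T F T F  ✗ fails (¬x3 ∨ ¬x1 ∨ x4)
  T F T T  ✗ fails (¬x1 ∨ ¬x3 ∨ ¬x4)
  T T F F  ✗ fails (¬x1 ∨ x3 ∨ x4)
  T T F T  ✗ fails (¬x1 ∨ ¬x4 ∨ ¬x2)
  T T T F  ✗ fails (¬x3 ∨ ¬x1 ∨ x4)
  T T T T  ✗ fails (¬x1 ∨ ¬x4 ∨ ¬x2)
4 of the 16 rows are models.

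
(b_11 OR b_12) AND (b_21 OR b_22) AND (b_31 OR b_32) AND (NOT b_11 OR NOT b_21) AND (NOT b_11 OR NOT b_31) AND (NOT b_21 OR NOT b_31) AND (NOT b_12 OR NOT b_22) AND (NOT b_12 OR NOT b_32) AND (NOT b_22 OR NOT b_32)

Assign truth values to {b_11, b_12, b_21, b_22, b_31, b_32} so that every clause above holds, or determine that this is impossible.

Suppose b_11 = true.
Unit clause (NOT b_21) forces b_21 = false.
Unit clause (b_22) forces b_22 = true.
Unit clause (NOT b_31) forces b_31 = false.
Unit clause (b_32) forces b_32 = true.
That conflicts with the unit clause (NOT b_32).
Backtrack on b_11: now try b_11 = false.
Unit clause (b_12) forces b_12 = true.
Unit clause (NOT b_22) forces b_22 = false.
Unit clause (b_21) forces b_21 = true.
Unit clause (NOT b_31) forces b_31 = false.
Unit clause (b_32) forces b_32 = true.
That conflicts with the unit clause (NOT b_32).
Both values of b_11 lead to a conflict.

UNSATISFIABLE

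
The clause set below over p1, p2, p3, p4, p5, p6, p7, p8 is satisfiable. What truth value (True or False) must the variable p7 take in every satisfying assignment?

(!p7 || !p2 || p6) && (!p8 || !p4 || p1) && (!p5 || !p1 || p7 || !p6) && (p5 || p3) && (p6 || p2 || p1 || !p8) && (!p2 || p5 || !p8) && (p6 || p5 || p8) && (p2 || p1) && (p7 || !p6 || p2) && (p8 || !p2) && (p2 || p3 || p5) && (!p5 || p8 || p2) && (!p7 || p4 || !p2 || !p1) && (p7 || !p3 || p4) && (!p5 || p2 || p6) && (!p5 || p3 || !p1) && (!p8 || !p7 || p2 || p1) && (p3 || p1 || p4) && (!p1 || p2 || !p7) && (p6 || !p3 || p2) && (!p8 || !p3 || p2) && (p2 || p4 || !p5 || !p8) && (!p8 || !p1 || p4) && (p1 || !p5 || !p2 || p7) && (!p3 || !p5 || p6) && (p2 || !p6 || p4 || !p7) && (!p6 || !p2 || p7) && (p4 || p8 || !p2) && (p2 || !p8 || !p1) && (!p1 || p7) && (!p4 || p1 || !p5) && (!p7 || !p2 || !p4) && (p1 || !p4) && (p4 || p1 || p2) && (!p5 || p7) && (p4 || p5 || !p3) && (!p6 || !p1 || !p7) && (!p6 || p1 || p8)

True

Suppose p7 = false.
Unit clause (!p1) forces p1 = false.
Unit clause (p2) forces p2 = true.
Unit clause (p8) forces p8 = true.
Unit clause (!p4) forces p4 = false.
Unit clause (p5) forces p5 = true.
Now (!p5) is unsatisfied and unit — conflict.
So every satisfying assignment has p7 = True.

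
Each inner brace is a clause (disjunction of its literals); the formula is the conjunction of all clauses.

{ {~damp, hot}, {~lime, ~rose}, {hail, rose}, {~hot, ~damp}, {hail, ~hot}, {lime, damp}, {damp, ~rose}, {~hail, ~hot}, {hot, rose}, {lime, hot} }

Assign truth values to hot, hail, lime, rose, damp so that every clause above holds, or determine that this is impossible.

UNSATISFIABLE

Case damp = 0:
The clause (lime) is unit, so lime = 1.
The clause (~rose) is unit, so rose = 0.
The clause (hail) is unit, so hail = 1.
The clause (~hot) is unit, so hot = 0.
Now (hot) is unsatisfied and unit — conflict.
That branch fails; take damp = 1 instead.
The clause (hot) is unit, so hot = 1.
Now (~hot) is unsatisfied and unit — conflict.
Neither damp = 1 nor damp = 0 works.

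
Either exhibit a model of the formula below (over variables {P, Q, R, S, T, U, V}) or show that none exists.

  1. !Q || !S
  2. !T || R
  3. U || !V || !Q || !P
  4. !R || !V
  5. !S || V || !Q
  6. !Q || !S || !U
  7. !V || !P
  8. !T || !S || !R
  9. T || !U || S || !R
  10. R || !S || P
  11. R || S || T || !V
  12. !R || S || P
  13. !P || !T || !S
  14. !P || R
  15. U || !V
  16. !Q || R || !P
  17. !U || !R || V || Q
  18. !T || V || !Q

P: false, Q: true, R: false, S: false, T: false, U: true, V: false

Try Q = true.
The clause (!S) is unit, so S = false.
Try T = false.
Try R = false.
The clause (!V) is unit, so V = false.
The clause (!P) is unit, so P = false.
All clauses hold; U can take either value.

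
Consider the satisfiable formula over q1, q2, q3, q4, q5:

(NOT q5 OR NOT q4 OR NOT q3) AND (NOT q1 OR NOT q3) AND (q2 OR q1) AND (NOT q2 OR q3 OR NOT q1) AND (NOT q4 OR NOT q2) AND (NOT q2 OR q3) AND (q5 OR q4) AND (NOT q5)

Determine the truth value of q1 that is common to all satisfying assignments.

Suppose q1 = false.
(q2) alone gives q2 = true.
(NOT q4) alone gives q4 = false.
(q3) alone gives q3 = true.
(q5) alone gives q5 = true.
Now (NOT q5) is unsatisfied and unit — conflict.
So every satisfying assignment has q1 = True.

True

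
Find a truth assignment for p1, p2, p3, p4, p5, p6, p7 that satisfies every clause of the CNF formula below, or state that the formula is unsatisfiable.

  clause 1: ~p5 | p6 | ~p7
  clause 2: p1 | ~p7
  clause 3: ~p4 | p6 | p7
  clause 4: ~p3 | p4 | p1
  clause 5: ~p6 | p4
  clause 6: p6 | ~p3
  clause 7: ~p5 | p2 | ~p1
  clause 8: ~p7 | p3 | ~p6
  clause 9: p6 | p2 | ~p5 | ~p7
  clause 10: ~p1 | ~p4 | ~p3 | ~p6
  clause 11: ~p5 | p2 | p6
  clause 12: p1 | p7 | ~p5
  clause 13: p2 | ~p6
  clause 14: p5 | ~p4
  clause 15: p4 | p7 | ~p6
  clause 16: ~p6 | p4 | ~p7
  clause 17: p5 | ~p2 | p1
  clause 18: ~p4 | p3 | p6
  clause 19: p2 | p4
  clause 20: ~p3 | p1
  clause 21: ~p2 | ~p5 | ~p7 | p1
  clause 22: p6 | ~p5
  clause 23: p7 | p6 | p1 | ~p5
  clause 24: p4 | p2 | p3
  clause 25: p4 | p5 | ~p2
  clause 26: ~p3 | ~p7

p1=1,  p2=1,  p3=0,  p4=1,  p5=1,  p6=1,  p7=0

Try p1 = 1.
Try p6 = 1.
From the singleton clause (p4), p4 = 1.
From the singleton clause (~p3), p3 = 0.
From the singleton clause (~p7), p7 = 0.
From the singleton clause (p2), p2 = 1.
From the singleton clause (p5), p5 = 1.
All clauses are satisfied.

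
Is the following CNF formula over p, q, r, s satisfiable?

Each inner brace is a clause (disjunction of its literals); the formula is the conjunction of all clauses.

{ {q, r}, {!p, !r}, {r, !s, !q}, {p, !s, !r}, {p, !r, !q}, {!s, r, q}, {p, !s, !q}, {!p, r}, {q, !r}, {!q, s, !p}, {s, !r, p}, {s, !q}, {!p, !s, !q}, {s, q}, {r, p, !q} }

No

Branch on q: set q = true.
The clause (s) is unit, so s = true.
The clause (r) is unit, so r = true.
The clause (!p) is unit, so p = false.
But (p) is also a unit clause — contradiction.
That branch fails; take q = false instead.
The clause (r) is unit, so r = true.
But (!r) is also a unit clause — contradiction.
Both values of q lead to a conflict.
No assignment satisfies every clause.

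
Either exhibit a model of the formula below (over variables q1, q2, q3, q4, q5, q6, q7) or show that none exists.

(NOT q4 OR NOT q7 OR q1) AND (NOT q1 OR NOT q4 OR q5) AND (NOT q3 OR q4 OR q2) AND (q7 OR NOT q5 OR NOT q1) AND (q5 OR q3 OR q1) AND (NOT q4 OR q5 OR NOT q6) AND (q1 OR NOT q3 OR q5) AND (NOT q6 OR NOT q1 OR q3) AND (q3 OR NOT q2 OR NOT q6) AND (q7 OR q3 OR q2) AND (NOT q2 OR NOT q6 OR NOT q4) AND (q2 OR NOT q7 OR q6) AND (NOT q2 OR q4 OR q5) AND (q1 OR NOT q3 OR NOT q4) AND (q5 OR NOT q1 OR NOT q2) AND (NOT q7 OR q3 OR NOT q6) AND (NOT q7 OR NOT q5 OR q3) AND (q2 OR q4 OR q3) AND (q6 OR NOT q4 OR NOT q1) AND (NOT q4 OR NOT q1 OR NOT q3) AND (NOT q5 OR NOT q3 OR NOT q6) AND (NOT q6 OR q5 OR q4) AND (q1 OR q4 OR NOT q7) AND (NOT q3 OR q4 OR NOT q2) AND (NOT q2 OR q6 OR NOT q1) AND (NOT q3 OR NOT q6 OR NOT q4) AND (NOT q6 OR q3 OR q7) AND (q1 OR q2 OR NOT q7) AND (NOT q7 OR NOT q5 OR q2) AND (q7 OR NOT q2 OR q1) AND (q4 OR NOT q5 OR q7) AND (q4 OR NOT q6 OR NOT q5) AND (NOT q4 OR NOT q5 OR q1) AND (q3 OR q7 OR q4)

Try q4 = false.
Try q3 = false.
From the singleton clause (q2), q2 = true.
From the singleton clause (NOT q6), q6 = false.
From the singleton clause (q5), q5 = true.
From the singleton clause (NOT q7), q7 = false.
That conflicts with the unit clause (q7).
That branch fails; take q3 = true instead.
From the singleton clause (q2), q2 = true.
That conflicts with the unit clause (NOT q2).
Neither q3 = true nor q3 = false works.
That branch fails; take q4 = true instead.
Try q7 = false.
Try q1 = false.
From the singleton clause (NOT q3), q3 = false.
From the singleton clause (q5), q5 = true.
That conflicts with the unit clause (NOT q5).
That branch fails; take q1 = true instead.
From the singleton clause (q5), q5 = true.
That conflicts with the unit clause (NOT q5).
Neither q1 = true nor q1 = false works.
That branch fails; take q7 = true instead.
From the singleton clause (q1), q1 = true.
From the singleton clause (q5), q5 = true.
From the singleton clause (q3), q3 = true.
That conflicts with the unit clause (NOT q3).
Neither q7 = true nor q7 = false works.
Neither q4 = true nor q4 = false works.

UNSATISFIABLE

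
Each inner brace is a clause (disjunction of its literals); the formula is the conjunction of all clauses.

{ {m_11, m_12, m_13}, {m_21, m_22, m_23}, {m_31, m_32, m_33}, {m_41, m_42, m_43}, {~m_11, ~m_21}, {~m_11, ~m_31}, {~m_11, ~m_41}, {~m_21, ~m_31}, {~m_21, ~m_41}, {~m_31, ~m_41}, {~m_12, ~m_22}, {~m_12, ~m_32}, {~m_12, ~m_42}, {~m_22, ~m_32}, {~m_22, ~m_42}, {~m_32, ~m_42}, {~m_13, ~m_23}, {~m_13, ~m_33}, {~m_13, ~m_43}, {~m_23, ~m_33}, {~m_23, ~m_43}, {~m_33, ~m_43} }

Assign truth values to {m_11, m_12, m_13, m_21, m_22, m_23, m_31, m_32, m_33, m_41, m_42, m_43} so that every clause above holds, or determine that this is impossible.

Try m_11 = 0.
Try m_12 = 1.
The clause (~m_22) is unit, so m_22 = 0.
The clause (~m_32) is unit, so m_32 = 0.
The clause (~m_42) is unit, so m_42 = 0.
Try m_21 = 1.
The clause (~m_31) is unit, so m_31 = 0.
The clause (m_33) is unit, so m_33 = 1.
The clause (~m_41) is unit, so m_41 = 0.
The clause (m_43) is unit, so m_43 = 1.
Now (~m_43) is unsatisfied and unit — conflict.
That branch fails; take m_21 = 0 instead.
The clause (m_23) is unit, so m_23 = 1.
The clause (~m_13) is unit, so m_13 = 0.
The clause (~m_33) is unit, so m_33 = 0.
The clause (m_31) is unit, so m_31 = 1.
The clause (~m_41) is unit, so m_41 = 0.
The clause (m_43) is unit, so m_43 = 1.
Now (~m_43) is unsatisfied and unit — conflict.
Neither m_21 = 1 nor m_21 = 0 works.
That branch fails; take m_12 = 0 instead.
The clause (m_13) is unit, so m_13 = 1.
The clause (~m_23) is unit, so m_23 = 0.
The clause (~m_33) is unit, so m_33 = 0.
The clause (~m_43) is unit, so m_43 = 0.
Try m_21 = 1.
The clause (~m_31) is unit, so m_31 = 0.
The clause (m_32) is unit, so m_32 = 1.
The clause (~m_41) is unit, so m_41 = 0.
The clause (m_42) is unit, so m_42 = 1.
Now (~m_42) is unsatisfied and unit — conflict.
That branch fails; take m_21 = 0 instead.
The clause (m_22) is unit, so m_22 = 1.
The clause (~m_32) is unit, so m_32 = 0.
The clause (m_31) is unit, so m_31 = 1.
The clause (~m_41) is unit, so m_41 = 0.
The clause (m_42) is unit, so m_42 = 1.
Now (~m_42) is unsatisfied and unit — conflict.
Neither m_21 = 1 nor m_21 = 0 works.
Neither m_12 = 1 nor m_12 = 0 works.
That branch fails; take m_11 = 1 instead.
The clause (~m_21) is unit, so m_21 = 0.
The clause (~m_31) is unit, so m_31 = 0.
The clause (~m_41) is unit, so m_41 = 0.
Try m_22 = 1.
The clause (~m_12) is unit, so m_12 = 0.
The clause (~m_32) is unit, so m_32 = 0.
The clause (m_33) is unit, so m_33 = 1.
The clause (~m_42) is unit, so m_42 = 0.
The clause (m_43) is unit, so m_43 = 1.
Now (~m_43) is unsatisfied and unit — conflict.
That branch fails; take m_22 = 0 instead.
The clause (m_23) is unit, so m_23 = 1.
The clause (~m_13) is unit, so m_13 = 0.
The clause (~m_33) is unit, so m_33 = 0.
The clause (m_32) is unit, so m_32 = 1.
The clause (~m_12) is unit, so m_12 = 0.
The clause (~m_42) is unit, so m_42 = 0.
The clause (m_43) is unit, so m_43 = 1.
Now (~m_43) is unsatisfied and unit — conflict.
Neither m_22 = 1 nor m_22 = 0 works.
Neither m_11 = 1 nor m_11 = 0 works.

UNSATISFIABLE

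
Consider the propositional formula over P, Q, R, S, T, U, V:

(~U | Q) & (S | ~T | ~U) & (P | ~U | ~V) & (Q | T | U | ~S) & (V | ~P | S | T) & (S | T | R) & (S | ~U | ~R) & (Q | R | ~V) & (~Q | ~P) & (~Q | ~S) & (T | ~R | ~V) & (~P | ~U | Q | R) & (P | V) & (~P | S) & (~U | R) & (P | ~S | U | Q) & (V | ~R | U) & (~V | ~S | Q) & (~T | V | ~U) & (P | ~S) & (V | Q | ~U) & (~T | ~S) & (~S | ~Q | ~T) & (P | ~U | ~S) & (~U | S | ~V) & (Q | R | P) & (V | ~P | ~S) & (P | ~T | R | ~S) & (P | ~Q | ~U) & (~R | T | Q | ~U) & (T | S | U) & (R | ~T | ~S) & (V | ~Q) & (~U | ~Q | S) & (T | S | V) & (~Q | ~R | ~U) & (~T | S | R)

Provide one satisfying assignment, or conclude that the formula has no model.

Try U = 0.
Try Q = 0.
Try T = 1.
The clause (~S) is unit, so S = 0.
The clause (~P) is unit, so P = 0.
The clause (V) is unit, so V = 1.
The clause (R) is unit, so R = 1.
Every clause now holds.

P: 0,  Q: 0,  R: 1,  S: 0,  T: 1,  U: 0,  V: 1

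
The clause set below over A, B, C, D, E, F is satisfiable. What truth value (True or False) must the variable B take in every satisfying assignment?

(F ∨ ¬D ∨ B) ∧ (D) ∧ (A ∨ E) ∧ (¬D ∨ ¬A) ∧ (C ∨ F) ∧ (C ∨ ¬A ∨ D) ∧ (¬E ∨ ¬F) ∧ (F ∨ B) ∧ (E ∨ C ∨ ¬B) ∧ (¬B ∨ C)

True

Suppose B = False.
(D) alone gives D = True.
(F) alone gives F = True.
(¬A) alone gives A = False.
(E) alone gives E = True.
But (¬E) is also a unit clause — contradiction.
So every satisfying assignment has B = True.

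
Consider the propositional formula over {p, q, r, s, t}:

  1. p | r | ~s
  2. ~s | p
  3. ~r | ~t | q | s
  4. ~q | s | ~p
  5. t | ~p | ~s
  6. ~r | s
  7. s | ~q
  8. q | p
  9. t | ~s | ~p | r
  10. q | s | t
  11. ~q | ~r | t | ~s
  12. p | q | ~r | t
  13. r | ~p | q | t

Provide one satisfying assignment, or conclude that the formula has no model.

Suppose s = 1.
The clause (p) is unit, so p = 1.
The clause (t) is unit, so t = 1.
Every clause is now satisfied; q, r are unconstrained.

p: 1,  q: 1,  r: 1,  s: 1,  t: 1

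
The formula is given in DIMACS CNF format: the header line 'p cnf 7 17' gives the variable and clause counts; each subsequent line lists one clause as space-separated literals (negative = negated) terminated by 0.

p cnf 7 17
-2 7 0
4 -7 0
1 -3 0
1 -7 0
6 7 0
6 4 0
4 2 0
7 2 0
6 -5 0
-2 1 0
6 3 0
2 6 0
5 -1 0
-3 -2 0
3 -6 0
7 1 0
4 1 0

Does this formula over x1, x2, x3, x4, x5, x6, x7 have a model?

Yes

Case x2 = False:
Unit clause (x4) forces x4 = True.
Unit clause (x7) forces x7 = True.
Unit clause (x1) forces x1 = True.
Unit clause (x6) forces x6 = True.
Unit clause (x5) forces x5 = True.
Unit clause (x3) forces x3 = True.
Every clause now holds.
A satisfying assignment: x1: True, x2: False, x3: True, x4: True, x5: True, x6: True, x7: True.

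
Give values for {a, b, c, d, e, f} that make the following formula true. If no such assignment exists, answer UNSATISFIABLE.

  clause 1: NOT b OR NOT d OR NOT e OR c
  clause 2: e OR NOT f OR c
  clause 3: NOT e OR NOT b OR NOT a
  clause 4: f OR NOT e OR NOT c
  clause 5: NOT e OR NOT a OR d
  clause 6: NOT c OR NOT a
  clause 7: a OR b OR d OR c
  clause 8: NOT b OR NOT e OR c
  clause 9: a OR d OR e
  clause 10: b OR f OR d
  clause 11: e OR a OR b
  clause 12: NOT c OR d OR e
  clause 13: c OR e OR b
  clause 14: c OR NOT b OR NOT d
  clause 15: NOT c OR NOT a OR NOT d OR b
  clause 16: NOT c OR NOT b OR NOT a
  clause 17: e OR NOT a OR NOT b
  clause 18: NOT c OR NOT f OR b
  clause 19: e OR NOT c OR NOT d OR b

a=false,  b=false,  c=false,  d=true,  e=true,  f=false

Case c = false:
Case e = true:
From the singleton clause (NOT b), b = false.
Case a = false:
From the singleton clause (d), d = true.
All clauses hold; f can take either value.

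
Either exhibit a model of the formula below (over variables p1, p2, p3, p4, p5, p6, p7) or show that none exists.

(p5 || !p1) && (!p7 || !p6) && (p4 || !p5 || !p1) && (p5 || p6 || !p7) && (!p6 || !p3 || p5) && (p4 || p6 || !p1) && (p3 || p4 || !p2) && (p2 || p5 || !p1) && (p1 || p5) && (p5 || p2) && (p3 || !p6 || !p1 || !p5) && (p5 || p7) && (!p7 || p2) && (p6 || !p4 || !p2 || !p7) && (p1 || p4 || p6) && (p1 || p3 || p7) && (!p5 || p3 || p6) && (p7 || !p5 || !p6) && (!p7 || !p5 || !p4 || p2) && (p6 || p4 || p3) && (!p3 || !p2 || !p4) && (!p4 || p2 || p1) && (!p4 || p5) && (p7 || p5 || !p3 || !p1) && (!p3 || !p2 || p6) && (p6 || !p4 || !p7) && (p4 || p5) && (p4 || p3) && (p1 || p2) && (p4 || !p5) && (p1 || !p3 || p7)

p1 ↦ true, p2 ↦ false, p3 ↦ true, p4 ↦ true, p5 ↦ true, p6 ↦ false, p7 ↦ false

Case p5 = true:
The clause (p4) is unit, so p4 = true.
Case p7 = false:
The clause (!p6) is unit, so p6 = false.
The clause (p3) is unit, so p3 = true.
The clause (!p2) is unit, so p2 = false.
The clause (p1) is unit, so p1 = true.
All clauses are satisfied.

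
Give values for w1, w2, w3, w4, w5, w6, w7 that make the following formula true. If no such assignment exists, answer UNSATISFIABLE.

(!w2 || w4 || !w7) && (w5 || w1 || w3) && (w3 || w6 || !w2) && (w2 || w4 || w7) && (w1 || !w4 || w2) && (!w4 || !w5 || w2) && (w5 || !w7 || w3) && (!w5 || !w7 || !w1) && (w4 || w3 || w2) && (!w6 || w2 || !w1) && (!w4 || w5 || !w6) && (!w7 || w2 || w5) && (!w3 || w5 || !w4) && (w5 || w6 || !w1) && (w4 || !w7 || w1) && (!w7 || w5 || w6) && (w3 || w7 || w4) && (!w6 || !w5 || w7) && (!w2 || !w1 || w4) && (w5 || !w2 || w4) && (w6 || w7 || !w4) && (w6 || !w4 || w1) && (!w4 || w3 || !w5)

w1 ↦ false; w2 ↦ true; w3 ↦ true; w4 ↦ true; w5 ↦ true; w6 ↦ true; w7 ↦ true

Branch on w2: set w2 = true.
Branch on w4: set w4 = true.
Branch on w3: set w3 = true.
The clause (w5) is unit, so w5 = true.
Branch on w7: set w7 = true.
The clause (!w1) is unit, so w1 = false.
The clause (w6) is unit, so w6 = true.
All clauses are satisfied.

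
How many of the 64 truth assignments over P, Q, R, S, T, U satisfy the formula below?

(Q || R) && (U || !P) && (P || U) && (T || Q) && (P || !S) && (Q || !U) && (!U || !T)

6

There are 2^6 = 64 truth assignments over (P, Q, R, S, T, U).
Split on S. With S = true, the clauses containing S are satisfied and !S drops from the rest; 2 of the 2^5 = 32 assignments to the other variables satisfy what remains.
With S = false, by the same count on the reduced clause set, 4 assignments work.
Total: 2 + 4 = 6.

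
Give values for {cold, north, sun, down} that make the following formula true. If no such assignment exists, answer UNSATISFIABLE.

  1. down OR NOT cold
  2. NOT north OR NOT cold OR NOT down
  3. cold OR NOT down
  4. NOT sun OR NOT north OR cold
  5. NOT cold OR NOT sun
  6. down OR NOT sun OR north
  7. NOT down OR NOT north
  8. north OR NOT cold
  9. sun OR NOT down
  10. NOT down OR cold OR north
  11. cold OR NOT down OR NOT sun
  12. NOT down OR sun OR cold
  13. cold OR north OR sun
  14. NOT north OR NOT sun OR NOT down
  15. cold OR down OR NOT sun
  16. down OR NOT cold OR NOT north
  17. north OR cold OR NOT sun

cold ↦ false, north ↦ true, sun ↦ false, down ↦ false

Suppose down = false.
Unit clause (NOT cold) forces cold = false.
Unit clause (NOT sun) forces sun = false.
Unit clause (north) forces north = true.
All clauses are satisfied.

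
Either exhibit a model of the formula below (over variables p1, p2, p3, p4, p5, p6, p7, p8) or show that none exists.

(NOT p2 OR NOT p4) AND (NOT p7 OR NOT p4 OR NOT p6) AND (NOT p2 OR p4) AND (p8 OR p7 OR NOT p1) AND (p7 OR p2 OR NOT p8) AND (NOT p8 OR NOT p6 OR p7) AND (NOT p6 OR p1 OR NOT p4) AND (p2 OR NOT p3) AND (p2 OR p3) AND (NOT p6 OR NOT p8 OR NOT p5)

UNSATISFIABLE

Branch on p2: set p2 = false.
The clause (NOT p3) is unit, so p3 = false.
That conflicts with the unit clause (p3).
So p2 must be the other value — set p2 = true.
The clause (NOT p4) is unit, so p4 = false.
That conflicts with the unit clause (p4).
Both values of p2 lead to a conflict.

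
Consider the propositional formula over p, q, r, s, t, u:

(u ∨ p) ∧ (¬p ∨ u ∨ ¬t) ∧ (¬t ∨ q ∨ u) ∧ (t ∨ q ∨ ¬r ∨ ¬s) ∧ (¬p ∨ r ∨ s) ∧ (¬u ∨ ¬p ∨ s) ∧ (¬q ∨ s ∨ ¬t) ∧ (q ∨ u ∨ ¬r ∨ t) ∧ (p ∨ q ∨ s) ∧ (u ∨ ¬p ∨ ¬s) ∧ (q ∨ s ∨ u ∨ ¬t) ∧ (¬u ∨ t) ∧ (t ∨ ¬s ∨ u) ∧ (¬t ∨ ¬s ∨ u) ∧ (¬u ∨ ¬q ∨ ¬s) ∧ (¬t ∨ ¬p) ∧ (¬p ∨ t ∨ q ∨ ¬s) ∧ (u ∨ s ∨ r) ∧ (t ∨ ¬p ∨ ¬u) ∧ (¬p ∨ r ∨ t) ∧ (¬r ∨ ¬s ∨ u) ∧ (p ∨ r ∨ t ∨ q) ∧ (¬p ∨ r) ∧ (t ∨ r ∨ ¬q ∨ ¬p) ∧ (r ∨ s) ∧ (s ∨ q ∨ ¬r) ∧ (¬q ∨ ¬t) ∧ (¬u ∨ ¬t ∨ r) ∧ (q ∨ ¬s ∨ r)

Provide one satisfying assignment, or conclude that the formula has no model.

Suppose u = False.
From the singleton clause (p), p = True.
From the singleton clause (¬t), t = False.
From the singleton clause (¬s), s = False.
From the singleton clause (r), r = True.
From the singleton clause (q), q = True.
This assignment satisfies each clause.

p ↦ True,  q ↦ True,  r ↦ True,  s ↦ False,  t ↦ False,  u ↦ False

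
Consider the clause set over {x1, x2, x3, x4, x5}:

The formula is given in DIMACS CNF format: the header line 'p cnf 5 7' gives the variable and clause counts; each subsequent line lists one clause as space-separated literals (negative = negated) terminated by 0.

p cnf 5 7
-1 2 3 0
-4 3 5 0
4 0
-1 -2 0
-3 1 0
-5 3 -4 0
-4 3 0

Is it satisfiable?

From the singleton clause (x4), x4 = True.
From the singleton clause (x3), x3 = True.
From the singleton clause (x1), x1 = True.
From the singleton clause (¬x2), x2 = False.
No clause remains; x5 is free.
A satisfying assignment: x1=True; x2=False; x3=True; x4=True; x5=True.

Yes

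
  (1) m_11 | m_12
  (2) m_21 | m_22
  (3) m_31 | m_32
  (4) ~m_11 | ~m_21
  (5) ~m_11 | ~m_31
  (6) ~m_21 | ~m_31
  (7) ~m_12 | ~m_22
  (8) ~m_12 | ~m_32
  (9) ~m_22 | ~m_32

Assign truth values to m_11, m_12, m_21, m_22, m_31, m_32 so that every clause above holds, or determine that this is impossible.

UNSATISFIABLE

Try m_11 = 1.
The clause (~m_21) is unit, so m_21 = 0.
The clause (m_22) is unit, so m_22 = 1.
The clause (~m_31) is unit, so m_31 = 0.
The clause (m_32) is unit, so m_32 = 1.
But (~m_32) is also a unit clause — contradiction.
Undo m_11 and try m_11 = 0.
The clause (m_12) is unit, so m_12 = 1.
The clause (~m_22) is unit, so m_22 = 0.
The clause (m_21) is unit, so m_21 = 1.
The clause (~m_31) is unit, so m_31 = 0.
The clause (m_32) is unit, so m_32 = 1.
But (~m_32) is also a unit clause — contradiction.
Both values of m_11 lead to a conflict.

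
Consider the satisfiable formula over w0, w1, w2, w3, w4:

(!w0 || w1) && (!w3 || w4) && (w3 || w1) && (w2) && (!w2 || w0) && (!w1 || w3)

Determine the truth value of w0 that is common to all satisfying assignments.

Suppose w0 = false.
(w2) alone gives w2 = true.
Now (!w2) is unsatisfied and unit — conflict.
So every satisfying assignment has w0 = True.

True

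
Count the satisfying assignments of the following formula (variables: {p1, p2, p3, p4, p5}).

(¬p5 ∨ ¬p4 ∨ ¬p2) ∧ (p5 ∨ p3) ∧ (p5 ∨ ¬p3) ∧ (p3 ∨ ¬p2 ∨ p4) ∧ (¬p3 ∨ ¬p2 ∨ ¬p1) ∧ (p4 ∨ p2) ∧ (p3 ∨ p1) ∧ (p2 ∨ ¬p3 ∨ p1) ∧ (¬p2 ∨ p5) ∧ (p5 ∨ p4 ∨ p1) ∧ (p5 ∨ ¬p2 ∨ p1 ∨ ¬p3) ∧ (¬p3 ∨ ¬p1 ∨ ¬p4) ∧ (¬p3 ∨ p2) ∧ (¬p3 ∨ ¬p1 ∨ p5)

There are 2^5 = 32 truth assignments over (p1, p2, p3, p4, p5).
Split on p1. With p1 = True, the clauses containing p1 are satisfied and ¬p1 drops from the rest; 1 of the 2^4 = 16 assignments to the other variables satisfy what remains.
With p1 = False, by the same count on the reduced clause set, 1 assignment works.
(One model: p1=F, p2=T, p3=T, p4=F, p5=T.)
Total: 1 + 1 = 2.

2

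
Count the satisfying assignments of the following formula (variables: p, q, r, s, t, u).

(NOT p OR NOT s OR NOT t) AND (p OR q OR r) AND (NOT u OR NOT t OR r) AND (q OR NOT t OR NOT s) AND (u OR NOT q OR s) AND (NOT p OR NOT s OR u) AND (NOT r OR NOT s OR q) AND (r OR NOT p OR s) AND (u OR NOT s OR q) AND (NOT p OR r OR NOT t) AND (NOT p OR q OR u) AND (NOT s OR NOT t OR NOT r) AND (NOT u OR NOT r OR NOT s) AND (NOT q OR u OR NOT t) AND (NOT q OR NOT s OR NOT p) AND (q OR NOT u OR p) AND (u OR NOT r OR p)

10

There are 2^6 = 64 truth assignments over (p, q, r, s, t, u).
Split on u. With u = true, the clauses containing u are satisfied and NOT u drops from the rest; 9 of the 2^5 = 32 assignments to the other variables satisfy what remains.
With u = false, by the same count on the reduced clause set, 1 assignment works.
Total: 9 + 1 = 10.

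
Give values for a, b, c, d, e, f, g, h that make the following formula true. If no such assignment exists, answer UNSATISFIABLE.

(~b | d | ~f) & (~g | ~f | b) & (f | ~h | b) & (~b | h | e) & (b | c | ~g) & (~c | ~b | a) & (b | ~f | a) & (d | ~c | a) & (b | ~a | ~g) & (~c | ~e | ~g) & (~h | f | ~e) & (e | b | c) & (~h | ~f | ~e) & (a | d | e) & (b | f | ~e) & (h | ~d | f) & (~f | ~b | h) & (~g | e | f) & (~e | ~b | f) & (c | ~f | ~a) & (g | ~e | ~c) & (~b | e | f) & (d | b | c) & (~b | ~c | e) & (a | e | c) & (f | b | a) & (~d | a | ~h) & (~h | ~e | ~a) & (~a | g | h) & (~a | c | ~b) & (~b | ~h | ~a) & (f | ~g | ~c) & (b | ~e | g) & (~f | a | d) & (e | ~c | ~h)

UNSATISFIABLE

Case b = 0:
Case g = 0:
The clause (~e) is unit, so e = 0.
The clause (c) is unit, so c = 1.
The clause (~h) is unit, so h = 0.
The clause (~a) is unit, so a = 0.
The clause (~f) is unit, so f = 0.
But (f) is also a unit clause — contradiction.
Undo g and try g = 1.
The clause (~f) is unit, so f = 0.
The clause (~h) is unit, so h = 0.
The clause (c) is unit, so c = 1.
But (~c) is also a unit clause — contradiction.
Both values of g lead to a conflict.
Undo b and try b = 1.
Case d = 1:
Case h = 1:
The clause (a) is unit, so a = 1.
But (~a) is also a unit clause — contradiction.
Undo h and try h = 0.
The clause (e) is unit, so e = 1.
The clause (f) is unit, so f = 1.
But (~f) is also a unit clause — contradiction.
Both values of h lead to a conflict.
Undo d and try d = 0.
The clause (~f) is unit, so f = 0.
The clause (~e) is unit, so e = 0.
But (e) is also a unit clause — contradiction.
Both values of d lead to a conflict.
Both values of b lead to a conflict.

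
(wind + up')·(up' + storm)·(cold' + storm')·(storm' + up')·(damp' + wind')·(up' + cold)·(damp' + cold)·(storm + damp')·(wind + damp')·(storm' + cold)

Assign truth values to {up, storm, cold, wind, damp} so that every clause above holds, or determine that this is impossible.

Branch on wind: set wind = 0.
From the singleton clause (up'), up = 0.
From the singleton clause (damp'), damp = 0.
Branch on cold: set cold = 1.
From the singleton clause (storm'), storm = 0.
This assignment satisfies each clause.

up=0, storm=0, cold=1, wind=0, damp=0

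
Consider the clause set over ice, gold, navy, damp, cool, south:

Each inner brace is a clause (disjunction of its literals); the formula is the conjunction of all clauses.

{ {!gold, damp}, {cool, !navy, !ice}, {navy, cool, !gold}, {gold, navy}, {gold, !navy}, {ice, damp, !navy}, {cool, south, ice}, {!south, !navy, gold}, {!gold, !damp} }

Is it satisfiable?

Case gold = false:
Unit clause (navy) forces navy = true.
Now (!navy) is unsatisfied and unit — conflict.
Backtrack on gold: now try gold = true.
Unit clause (damp) forces damp = true.
Now (!damp) is unsatisfied and unit — conflict.
Either choice for gold ends in contradiction.
No assignment satisfies every clause.

No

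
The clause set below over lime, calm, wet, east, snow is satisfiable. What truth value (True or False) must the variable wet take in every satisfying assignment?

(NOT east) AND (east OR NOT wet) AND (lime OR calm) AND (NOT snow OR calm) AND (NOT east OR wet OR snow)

Suppose wet = true.
Unit clause (NOT east) forces east = false.
Now (east) is unsatisfied and unit — conflict.
So every satisfying assignment has wet = False.

False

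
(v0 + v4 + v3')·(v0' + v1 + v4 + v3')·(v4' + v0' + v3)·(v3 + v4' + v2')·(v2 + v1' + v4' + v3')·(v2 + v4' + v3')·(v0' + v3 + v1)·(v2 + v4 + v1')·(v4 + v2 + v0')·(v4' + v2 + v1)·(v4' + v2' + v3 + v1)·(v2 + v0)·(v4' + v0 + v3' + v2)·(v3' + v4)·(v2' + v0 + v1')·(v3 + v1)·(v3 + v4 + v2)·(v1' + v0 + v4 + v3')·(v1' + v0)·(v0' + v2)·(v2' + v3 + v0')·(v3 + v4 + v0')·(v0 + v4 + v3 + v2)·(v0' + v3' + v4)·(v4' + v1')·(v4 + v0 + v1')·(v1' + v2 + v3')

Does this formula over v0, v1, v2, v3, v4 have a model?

Satisfiable

Try v2 = 1.
Try v3 = 1.
From the singleton clause (v4), v4 = 1.
From the singleton clause (v1'), v1 = 0.
No clause remains; v0 is free.
A satisfying assignment: v0 ↦ 0,  v1 ↦ 0,  v2 ↦ 1,  v3 ↦ 1,  v4 ↦ 1.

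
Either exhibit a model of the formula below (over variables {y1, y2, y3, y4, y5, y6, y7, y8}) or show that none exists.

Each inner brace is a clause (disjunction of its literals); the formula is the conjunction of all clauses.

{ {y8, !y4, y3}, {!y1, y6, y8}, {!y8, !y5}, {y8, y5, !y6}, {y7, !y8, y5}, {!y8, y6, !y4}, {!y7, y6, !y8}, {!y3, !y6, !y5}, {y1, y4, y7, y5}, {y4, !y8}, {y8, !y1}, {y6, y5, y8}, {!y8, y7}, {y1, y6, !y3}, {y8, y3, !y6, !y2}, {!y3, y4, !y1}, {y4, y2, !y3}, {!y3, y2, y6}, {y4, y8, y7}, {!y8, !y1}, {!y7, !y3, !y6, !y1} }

Case y8 = true:
From the singleton clause (!y5), y5 = false.
From the singleton clause (y7), y7 = true.
From the singleton clause (y6), y6 = true.
From the singleton clause (y4), y4 = true.
From the singleton clause (!y1), y1 = false.
All clauses hold; y2, y3 can take either value.

y1 ↦ false, y2 ↦ true, y3 ↦ false, y4 ↦ true, y5 ↦ false, y6 ↦ true, y7 ↦ true, y8 ↦ true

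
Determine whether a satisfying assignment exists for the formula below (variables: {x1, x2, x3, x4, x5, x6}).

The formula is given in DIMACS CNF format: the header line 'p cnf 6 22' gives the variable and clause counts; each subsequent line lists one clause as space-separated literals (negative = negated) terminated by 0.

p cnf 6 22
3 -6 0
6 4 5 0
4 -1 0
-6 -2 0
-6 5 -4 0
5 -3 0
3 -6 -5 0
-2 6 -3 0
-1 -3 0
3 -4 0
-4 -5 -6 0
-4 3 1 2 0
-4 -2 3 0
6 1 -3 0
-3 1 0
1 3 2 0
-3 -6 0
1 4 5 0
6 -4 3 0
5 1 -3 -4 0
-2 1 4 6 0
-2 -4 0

Try x3 = True.
From the singleton clause (x5), x5 = True.
From the singleton clause (¬x1), x1 = False.
But (x1) is also a unit clause — contradiction.
Backtrack on x3: now try x3 = False.
From the singleton clause (¬x6), x6 = False.
From the singleton clause (¬x4), x4 = False.
From the singleton clause (x5), x5 = True.
From the singleton clause (¬x1), x1 = False.
From the singleton clause (x2), x2 = True.
But (¬x2) is also a unit clause — contradiction.
Either choice for x3 ends in contradiction.
No assignment satisfies every clause.

No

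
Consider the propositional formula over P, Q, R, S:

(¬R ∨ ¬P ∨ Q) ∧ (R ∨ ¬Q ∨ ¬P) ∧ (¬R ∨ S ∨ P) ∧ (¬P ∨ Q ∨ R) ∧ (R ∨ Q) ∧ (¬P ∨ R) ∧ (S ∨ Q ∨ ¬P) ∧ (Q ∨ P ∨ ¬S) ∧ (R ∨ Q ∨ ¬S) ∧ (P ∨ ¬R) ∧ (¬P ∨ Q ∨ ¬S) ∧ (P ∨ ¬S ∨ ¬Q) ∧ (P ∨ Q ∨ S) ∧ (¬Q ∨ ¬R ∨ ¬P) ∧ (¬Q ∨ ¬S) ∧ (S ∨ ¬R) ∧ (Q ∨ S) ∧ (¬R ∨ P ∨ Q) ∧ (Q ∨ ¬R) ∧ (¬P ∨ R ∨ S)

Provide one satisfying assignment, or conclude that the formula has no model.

Try R = False.
(Q) alone gives Q = True.
(¬P) alone gives P = False.
(¬S) alone gives S = False.
All clauses are satisfied.

P ↦ False; Q ↦ True; R ↦ False; S ↦ False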